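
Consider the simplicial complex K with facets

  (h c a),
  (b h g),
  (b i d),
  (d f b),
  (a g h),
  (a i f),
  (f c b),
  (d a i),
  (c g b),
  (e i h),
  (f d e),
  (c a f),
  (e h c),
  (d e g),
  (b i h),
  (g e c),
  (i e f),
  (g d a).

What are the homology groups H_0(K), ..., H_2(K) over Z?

Order the vertices as a < b < c < d < e < f < g < h < i. Listing each simplex with vertices in this order, K has dimension 2 with simplices:

  0-simplices (9): a, b, c, d, e, f, g, h, i
  1-simplices (27): ac, ad, af, ag, ah, ai, bc, bd, bf, bg, bh, bi, ce, cf, cg, ch, de, df, dg, di, ef, eg, eh, ei, fi, gh, hi
  2-simplices (18): acf, ach, adg, adi, afi, agh, bcf, bcg, bdf, bdi, bgh, bhi, ceg, ceh, def, deg, efi, ehi

giving chain groups C_0 ≅ Z^9, C_1 ≅ Z^27, C_2 ≅ Z^18.

The boundary map ∂_1: C_1 → C_0 sends each edge [p,q] (with p < q) to q − p.
The resulting 9×27 matrix has rank 8, and its Smith normal form has invariant factors (1,1,1,1,1,1,1,1).

Boundary ∂_2: C_2 → C_1 maps a triangle to the signed sum of its edges. For instance
  ∂ehi = hi − ei + eh,
  ∂efi = fi − ei + ef.
This gives a 27×18 integer matrix of rank 18; reducing to Smith normal form yields diagonal entries (1,1,1,1,1,1,1,1,1,1,1,1,1,1,1,1,1,2).

From H_k ≅ ker(∂_k) / im(∂_{k+1}) we obtain:

  H_0: rank C_0 − rank ∂_1 = 9 − 8 = 1, and the invariant factors of ∂_1 are all 1, so H_0 ≅ Z.
  H_1: rank ker ∂_1 − rank ∂_2 = (27 − 8) − 18 = 1, and ∂_2 has invariant factor 2 > 1, so H_1 ≅ Z ⊕ Z/2Z.
  H_2: rank ker ∂_2 − rank ∂_3 = (18 − 18) − 0 = 0, and there is no ∂_3, so H_2 ≅ 0.

H_0 = Z,  H_1 = Z ⊕ Z/2Z,  H_2 = 0.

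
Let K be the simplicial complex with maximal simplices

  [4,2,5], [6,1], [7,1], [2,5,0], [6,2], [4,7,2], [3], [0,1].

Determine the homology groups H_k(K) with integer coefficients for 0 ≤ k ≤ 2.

Fix the vertex order 0 < 1 < 2 < 3 < 4 < 5 < 6 < 7 and write every simplex with vertices in increasing order. Then dim K = 2 and the simplices of K are:

  0-simplices (8): [0], [1], [2], [3], [4], [5], [6], [7]
  1-simplices (11): [0,1], [0,2], [0,5], [1,6], [1,7], [2,4], [2,5], [2,6], [2,7], [4,5], [4,7]
  2-simplices (3): [0,2,5], [2,4,5], [2,4,7]

Hence C_0 ≅ Z^8, C_1 ≅ Z^11, C_2 ≅ Z^3.

Boundary ∂_1: C_1 → C_0 is given by ∂[p,q] = [q] − [p]. For instance
  ∂[2,7] = [7] − [2].
This gives a 8×11 integer matrix of rank 6; reducing to Smith normal form yields diagonal entries (1,1,1,1,1,1).

The boundary map ∂_2: C_2 → C_1 sends each 2-simplex [p,q,r] to [q,r] − [p,r] + [p,q]. For instance
  ∂[2,4,5] = [4,5] − [2,5] + [2,4],
  ∂[0,2,5] = [2,5] − [0,5] + [0,2].
The 11×3 boundary matrix has rank 3 and Smith normal form diag(1,1,1).

Now H_k = ker ∂_k / im ∂_{k+1}, so:

  H_0: rank C_0 − rank ∂_1 = 8 − 6 = 2, and the invariant factors of ∂_1 are all 1, so H_0 = Z^2.
  H_1: rank ker ∂_1 − rank ∂_2 = (11 − 6) − 3 = 2, and the invariant factors of ∂_2 are all 1, so H_1 = Z^2.
  H_2: rank ker ∂_2 − rank ∂_3 = (3 − 3) − 0 = 0, and there is no ∂_3, so H_2 = 0.

As a check, the Euler characteristic is 8 − 11 + 3 = 0, which agrees with 2 − 2 + 0 = 0.

H_0 = Z^2,  H_1 = Z^2,  H_2 = 0.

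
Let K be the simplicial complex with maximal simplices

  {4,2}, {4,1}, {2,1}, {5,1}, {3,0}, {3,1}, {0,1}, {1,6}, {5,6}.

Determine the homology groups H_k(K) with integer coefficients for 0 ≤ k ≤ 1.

H_0 = Z,  H_1 = Z^3.

Take the total order 0 < 1 < 2 < 3 < 4 < 5 < 6 on the vertex set. Then K (dimension 1) consists of the simplices:

  0-simplices (7): [0], [1], [2], [3], [4], [5], [6]
  1-simplices (9): [0,1], [0,3], [1,2], [1,3], [1,4], [1,5], [1,6], [2,4], [5,6]

giving chain groups C_0 ≅ Z^7, C_1 ≅ Z^9.

The boundary map ∂_1: C_1 → C_0 maps an edge to its endpoints' difference, ∂[p,q] = q − p.
The resulting 7×9 matrix has rank 6, and its Smith normal form has invariant factors (1,1,1,1,1,1).

From H_k ≅ ker(∂_k) / im(∂_{k+1}) we obtain:

  H_0: rank C_0 − rank ∂_1 = 7 − 6 = 1, and the invariant factors of ∂_1 are all 1, so H_0 ≅ Z.
  H_1: rank ker ∂_1 − rank ∂_2 = (9 − 6) − 0 = 3, and there is no ∂_2, so H_1 ≅ Z^3.

As a check, the Euler characteristic is 7 − 9 = -2, which agrees with 1 − 3 = -2.
(K is a triangulation of a wedge of 3 circles.)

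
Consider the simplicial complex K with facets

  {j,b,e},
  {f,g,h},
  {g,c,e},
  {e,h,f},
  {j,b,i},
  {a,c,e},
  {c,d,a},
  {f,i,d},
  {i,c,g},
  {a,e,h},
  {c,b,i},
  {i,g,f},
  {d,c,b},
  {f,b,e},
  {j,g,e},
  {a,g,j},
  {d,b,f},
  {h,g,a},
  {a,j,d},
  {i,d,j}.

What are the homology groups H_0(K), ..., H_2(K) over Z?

Fix the vertex order a < b < c < d < e < f < g < h < i < j and write every simplex with vertices in increasing order. Then dim K = 2 and the simplices of K are:

  0-simplices (10): a, b, c, d, e, f, g, h, i, j
  1-simplices (30): ac, ad, ae, ag, ah, aj, bc, bd, be, bf, bi, bj, cd, ce, cg, ci, df, di, dj, ef, eg, eh, ej, fg, fh, fi, gh, gi, gj, ij
  2-simplices (20): acd, ace, adj, aeh, agh, agj, bcd, bci, bdf, bef, bej, bij, ceg, cgi, dfi, dij, efh, egj, fgh, fgi

so the chain groups are C_0 ≅ Z^10, C_1 ≅ Z^30, C_2 ≅ Z^20.

Boundary ∂_1: C_1 → C_0 sends each edge [p,q] (with p < q) to q − p. For instance
  ∂ac = c − a.
As a 10×30 matrix over Z this has rank 9, with invariant factors (1,1,1,1,1,1,1,1,1).

Boundary ∂_2: C_2 → C_1 maps a triangle to the signed sum of its edges. For instance
  ∂bci = ci − bi + bc,
  ∂bej = ej − bj + be.
The resulting 30×20 matrix has rank 20, and its Smith normal form has invariant factors (1,1,1,1,1,1,1,1,1,1,1,1,1,1,1,1,1,1,1,2).

Now H_k = ker ∂_k / im ∂_{k+1}, so:

  H_0: rank C_0 − rank ∂_1 = 10 − 9 = 1, and the invariant factors of ∂_1 are all 1, so H_0 = Z.
  H_1: rank ker ∂_1 − rank ∂_2 = (30 − 9) − 20 = 1, and ∂_2 has invariant factor 2 > 1, so H_1 = Z ⊕ Z/2.
  H_2: rank ker ∂_2 − rank ∂_3 = (20 − 20) − 0 = 0, and there is no ∂_3, so H_2 = 0.

As a check, the Euler characteristic is 10 − 30 + 20 = 0, which agrees with 1 − 1 + 0 = 0.
(K is a triangulation of the Klein bottle.)

H_0 = Z,  H_1 = Z ⊕ Z/2,  H_2 = 0.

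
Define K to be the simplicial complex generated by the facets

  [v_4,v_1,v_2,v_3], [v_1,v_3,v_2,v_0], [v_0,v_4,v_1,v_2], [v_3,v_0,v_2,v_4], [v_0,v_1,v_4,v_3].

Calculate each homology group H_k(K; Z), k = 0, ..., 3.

We work with the vertex ordering v_0 < v_1 < v_2 < v_3 < v_4. The simplices of K, each written with vertices in increasing order, are:

  0-simplices (5): [v_0], [v_1], [v_2], [v_3], [v_4]
  1-simplices (10): [v_0,v_1], [v_0,v_2], [v_0,v_3], [v_0,v_4], [v_1,v_2], [v_1,v_3], [v_1,v_4], [v_2,v_3], [v_2,v_4], [v_3,v_4]
  2-simplices (10): [v_0,v_1,v_2], [v_0,v_1,v_3], [v_0,v_1,v_4], [v_0,v_2,v_3], [v_0,v_2,v_4], [v_0,v_3,v_4], [v_1,v_2,v_3], [v_1,v_2,v_4], [v_1,v_3,v_4], [v_2,v_3,v_4]
  3-simplices (5): [v_0,v_1,v_2,v_3], [v_0,v_1,v_2,v_4], [v_0,v_1,v_3,v_4], [v_0,v_2,v_3,v_4], [v_1,v_2,v_3,v_4]

giving chain groups C_0 ≅ Z^5, C_1 ≅ Z^10, C_2 ≅ Z^10, C_3 ≅ Z^5.

∂_1: C_1 → C_0 sends each edge [p,q] (with p < q) to q − p.
As a 5×10 matrix over Z this has rank 4, with invariant factors (1,1,1,1).

The boundary map ∂_2: C_2 → C_1 maps a triangle to the signed sum of its edges. For instance
  ∂[v_0,v_1,v_4] = [v_1,v_4] − [v_0,v_4] + [v_0,v_1],
  ∂[v_0,v_2,v_3] = [v_2,v_3] − [v_0,v_3] + [v_0,v_2].
The 10×10 boundary matrix has rank 6 and Smith normal form diag(1,1,1,1,1,1).

∂_3: C_3 → C_2 sends each 3-simplex σ to the alternating sum Σ_i (−1)^i (σ with its i-th vertex removed). For instance
  ∂[v_0,v_2,v_3,v_4] = [v_2,v_3,v_4] − [v_0,v_3,v_4] + [v_0,v_2,v_4] − [v_0,v_2,v_3],
  ∂[v_0,v_1,v_3,v_4] = [v_1,v_3,v_4] − [v_0,v_3,v_4] + [v_0,v_1,v_4] − [v_0,v_1,v_3].
This gives a 10×5 integer matrix of rank 4; reducing to Smith normal form yields diagonal entries (1,1,1,1).

From H_k ≅ ker(∂_k) / im(∂_{k+1}) we obtain:

  H_0: rank C_0 − rank ∂_1 = 5 − 4 = 1, and the invariant factors of ∂_1 are all 1, so H_0 = Z.
  H_1: rank ker ∂_1 − rank ∂_2 = (10 − 4) − 6 = 0, and the invariant factors of ∂_2 are all 1, so H_1 = 0.
  H_2: rank ker ∂_2 − rank ∂_3 = (10 − 6) − 4 = 0, and the invariant factors of ∂_3 are all 1, so H_2 = 0.
  H_3: rank ker ∂_3 − rank ∂_4 = (5 − 4) − 0 = 1, and there is no ∂_4, so H_3 = Z.

(K is a triangulation of the 3-sphere S^3.)

H_0 ≅ Z,  H_1 = 0,  H_2 = 0,  H_3 ≅ Z.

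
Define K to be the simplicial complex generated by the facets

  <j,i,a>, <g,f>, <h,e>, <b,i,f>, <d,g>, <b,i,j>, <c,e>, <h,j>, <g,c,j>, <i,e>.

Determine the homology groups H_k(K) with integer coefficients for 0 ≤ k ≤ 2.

H_0 ≅ Z,  H_1 ≅ Z^3,  H_2 = 0.

Fix the vertex order a < b < c < d < e < f < g < h < i < j and write every simplex with vertices in increasing order. Then dim K = 2 and the simplices of K are:

  0-simplices (10): a, b, c, d, e, f, g, h, i, j
  1-simplices (16): ai, aj, bf, bi, bj, ce, cg, cj, dg, eh, ei, fg, fi, gj, hj, ij
  2-simplices (4): aij, bfi, bij, cgj

giving chain groups C_0 ≅ Z^10, C_1 ≅ Z^16, C_2 ≅ Z^4.

The boundary map ∂_1: C_1 → C_0 maps an edge to its endpoints' difference, ∂[p,q] = q − p. For instance
  ∂ce = e − c.
This gives a 10×16 integer matrix of rank 9; reducing to Smith normal form yields diagonal entries (1,1,1,1,1,1,1,1,1).

The boundary map ∂_2: C_2 → C_1 maps a triangle to the signed sum of its edges. For instance
  ∂aij = ij − aj + ai,
  ∂bij = ij − bj + bi.
The 16×4 boundary matrix has rank 4 and Smith normal form diag(1,1,1,1).

Now H_k = ker ∂_k / im ∂_{k+1}, so:

  H_0: rank C_0 − rank ∂_1 = 10 − 9 = 1, and the invariant factors of ∂_1 are all 1, so H_0 ≅ Z.
  H_1: rank ker ∂_1 − rank ∂_2 = (16 − 9) − 4 = 3, and the invariant factors of ∂_2 are all 1, so H_1 ≅ Z^3.
  H_2: rank ker ∂_2 − rank ∂_3 = (4 − 4) − 0 = 0, and there is no ∂_3, so H_2 ≅ 0.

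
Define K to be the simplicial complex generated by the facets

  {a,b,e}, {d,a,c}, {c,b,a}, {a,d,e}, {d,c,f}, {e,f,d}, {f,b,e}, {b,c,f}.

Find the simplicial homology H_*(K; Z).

H_0 = Z,  H_1 = 0,  H_2 = Z.

We work with the vertex ordering a < b < c < d < e < f. The simplices of K, each written with vertices in increasing order, are:

  0-simplices (6): a, b, c, d, e, f
  1-simplices (12): ab, ac, ad, ae, bc, be, bf, cd, cf, de, df, ef
  2-simplices (8): abc, abe, acd, ade, bcf, bef, cdf, def

so the chain groups are C_0 ≅ Z^6, C_1 ≅ Z^12, C_2 ≅ Z^8.

The boundary map ∂_1: C_1 → C_0 maps an edge to its endpoints' difference, ∂[p,q] = q − p. For instance
  ∂bc = c − b.
As a 6×12 matrix over Z this has rank 5, with invariant factors (1,1,1,1,1).

Boundary ∂_2: C_2 → C_1 maps a triangle to the signed sum of its edges. For instance
  ∂cdf = df − cf + cd,
  ∂def = ef − df + de.
The 12×8 boundary matrix has rank 7 and Smith normal form diag(1,1,1,1,1,1,1).

Now H_k = ker ∂_k / im ∂_{k+1}, so:

  H_0: rank C_0 − rank ∂_1 = 6 − 5 = 1, and the invariant factors of ∂_1 are all 1, so H_0 = Z.
  H_1: rank ker ∂_1 − rank ∂_2 = (12 − 5) − 7 = 0, and the invariant factors of ∂_2 are all 1, so H_1 = 0.
  H_2: rank ker ∂_2 − rank ∂_3 = (8 − 7) − 0 = 1, and there is no ∂_3, so H_2 = Z.

(K is a triangulation of the 2-sphere S^2.)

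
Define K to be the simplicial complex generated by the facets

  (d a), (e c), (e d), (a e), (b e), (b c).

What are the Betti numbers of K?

K has 5 vertices, 6 edges.
rank ∂_0 = 0, rank ∂_1 = 4 ⇒ b_0 = 5 − 0 − 4 = 1; all invariant factors of ∂_1 are 1 so no torsion. So H_0 ≅ Z.
rank ∂_1 = 4, rank ∂_2 = 0 ⇒ b_1 = 6 − 4 − 0 = 2. So H_1 ≅ Z^2.

b_0 = 1, b_1 = 2.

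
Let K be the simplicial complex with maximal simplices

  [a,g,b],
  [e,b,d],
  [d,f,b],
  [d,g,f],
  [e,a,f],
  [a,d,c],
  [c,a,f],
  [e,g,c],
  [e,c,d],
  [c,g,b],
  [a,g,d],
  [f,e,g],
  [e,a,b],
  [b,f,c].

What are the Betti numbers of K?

b_0 = 1, b_1 = 2, b_2 = 1.

Fix the vertex order a < b < c < d < e < f < g and write every simplex with vertices in increasing order. Then dim K = 2 and the simplices of K are:

  0-simplices (7): a, b, c, d, e, f, g
  1-simplices (21): ab, ac, ad, ae, af, ag, bc, bd, be, bf, bg, cd, ce, cf, cg, de, df, dg, ef, eg, fg
  2-simplices (14): abe, abg, acd, acf, adg, aef, bcf, bcg, bde, bdf, cde, ceg, dfg, efg

Hence C_0 ≅ Z^7, C_1 ≅ Z^21, C_2 ≅ Z^14.

Boundary ∂_1: C_1 → C_0 is given by ∂[p,q] = [q] − [p]. For instance
  ∂ad = d − a.
The 7×21 boundary matrix has rank 6 and Smith normal form diag(1,1,1,1,1,1).

The boundary map ∂_2: C_2 → C_1 maps a triangle to the signed sum of its edges. For instance
  ∂aef = ef − af + ae,
  ∂abe = be − ae + ab.
This gives a 21×14 integer matrix of rank 13; reducing to Smith normal form yields diagonal entries (1,1,1,1,1,1,1,1,1,1,1,1,1).

From H_k ≅ ker(∂_k) / im(∂_{k+1}) we obtain:

  H_0: rank C_0 − rank ∂_1 = 7 − 6 = 1, and the invariant factors of ∂_1 are all 1, so H_0 = Z.
  H_1: rank ker ∂_1 − rank ∂_2 = (21 − 6) − 13 = 2, and the invariant factors of ∂_2 are all 1, so H_1 = Z^2.
  H_2: rank ker ∂_2 − rank ∂_3 = (14 − 13) − 0 = 1, and there is no ∂_3, so H_2 = Z.

(K is a triangulation of the torus T^2.)

Hence the Betti numbers are b_0 = 1, b_1 = 2, b_2 = 1.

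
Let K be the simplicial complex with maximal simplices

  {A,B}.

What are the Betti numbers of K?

b_0 = 1, b_1 = 0.

We work with the vertex ordering A < B. The simplices of K, each written with vertices in increasing order, are:

  0-simplices (2): A, B
  1-simplices (1): AB

Hence C_0 ≅ Z^2, C_1 ≅ Z^1.

The boundary map ∂_1: C_1 → C_0 sends each edge [p,q] (with p < q) to q − p. For instance
  ∂AB = B − A.
The resulting 2×1 matrix has rank 1, and its Smith normal form has invariant factors (1).

Reading off H_k = ker ∂_k / im ∂_{k+1}:

  H_0: rank C_0 − rank ∂_1 = 2 − 1 = 1, and the invariant factors of ∂_1 are all 1, so H_0 ≅ Z.
  H_1: rank ker ∂_1 − rank ∂_2 = (1 − 1) − 0 = 0, and there is no ∂_2, so H_1 ≅ 0.

As a check, the Euler characteristic is 2 − 1 = 1, which agrees with 1 − 0 = 1.
(K is a triangulation of the 1-simplex.)

Hence the Betti numbers are b_0 = 1, b_1 = 0.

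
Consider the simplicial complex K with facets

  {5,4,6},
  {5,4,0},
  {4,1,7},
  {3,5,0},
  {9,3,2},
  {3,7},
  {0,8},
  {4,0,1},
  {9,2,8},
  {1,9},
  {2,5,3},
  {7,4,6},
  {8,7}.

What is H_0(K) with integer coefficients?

H_0 ≅ Z.

Order the vertices as 0 < 1 < 2 < 3 < 4 < 5 < 6 < 7 < 8 < 9. Listing each simplex with vertices in this order, K has dimension 2 with simplices:

  0-simplices (10): [0], [1], [2], [3], [4], [5], [6], [7], [8], [9]
  1-simplices (22): [0,1], [0,3], [0,4], [0,5], [0,8], [1,4], [1,7], [1,9], [2,3], [2,5], [2,8], [2,9], [3,5], [3,7], [3,9], [4,5], [4,6], [4,7], [5,6], [6,7], [7,8], [8,9]
  2-simplices (9): [0,1,4], [0,3,5], [0,4,5], [1,4,7], [2,3,5], [2,3,9], [2,8,9], [4,5,6], [4,6,7]

so the chain groups are C_0 ≅ Z^10, C_1 ≅ Z^22, C_2 ≅ Z^9.

Boundary ∂_1: C_1 → C_0 maps an edge to its endpoints' difference, ∂[p,q] = q − p.
The resulting 10×22 matrix has rank 9, and its Smith normal form has invariant factors (1,1,1,1,1,1,1,1,1).

The boundary map ∂_2: C_2 → C_1 sends each 2-simplex [p,q,r] to [q,r] − [p,r] + [p,q]. For instance
  ∂[2,3,9] = [3,9] − [2,9] + [2,3],
  ∂[0,4,5] = [4,5] − [0,5] + [0,4].
As a 22×9 matrix over Z this has rank 9, with invariant factors (1,1,1,1,1,1,1,1,1).

Computing H_k = (kernel of ∂_k) / (image of ∂_{k+1}):

  H_0: rank C_0 − rank ∂_1 = 10 − 9 = 1, and the invariant factors of ∂_1 are all 1, so H_0 ≅ Z.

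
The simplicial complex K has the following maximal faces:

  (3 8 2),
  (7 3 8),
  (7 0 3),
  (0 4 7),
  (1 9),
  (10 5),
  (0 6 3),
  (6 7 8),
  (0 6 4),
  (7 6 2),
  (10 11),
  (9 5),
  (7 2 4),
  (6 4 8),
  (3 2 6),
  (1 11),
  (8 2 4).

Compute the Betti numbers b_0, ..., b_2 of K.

Fix the vertex order 0 < 1 < 2 < 3 < 4 < 5 < 6 < 7 < 8 < 9 < 10 < 11 and write every simplex with vertices in increasing order. Then dim K = 2 and the simplices of K are:

  0-simplices (12): [0], [1], [2], [3], [4], [5], [6], [7], [8], [9], [10], [11]
  1-simplices (23): (23 of them)
  2-simplices (12): [0,3,6], [0,3,7], [0,4,6], [0,4,7], [2,3,6], [2,3,8], [2,4,7], [2,4,8], [2,6,7], [3,7,8], [4,6,8], [6,7,8]

Hence C_0 ≅ Z^12, C_1 ≅ Z^23, C_2 ≅ Z^12.

Boundary ∂_1: C_1 → C_0 maps an edge to its endpoints' difference, ∂[p,q] = q − p. For instance
  ∂[3,8] = [8] − [3].
The 12×23 boundary matrix has rank 10 and Smith normal form diag(1,1,1,1,1,1,1,1,1,1).

Boundary ∂_2: C_2 → C_1 maps a triangle to the signed sum of its edges. For instance
  ∂[0,4,6] = [4,6] − [0,6] + [0,4],
  ∂[2,6,7] = [6,7] − [2,7] + [2,6].
The 23×12 boundary matrix has rank 12 and Smith normal form diag(1,1,1,1,1,1,1,1,1,1,1,2).

Now H_k = ker ∂_k / im ∂_{k+1}, so:

  H_0: rank C_0 − rank ∂_1 = 12 − 10 = 2, and the invariant factors of ∂_1 are all 1, so H_0 ≅ Z^2.
  H_1: rank ker ∂_1 − rank ∂_2 = (23 − 10) − 12 = 1, and ∂_2 has invariant factor 2 > 1, so H_1 ≅ Z × Z/2.
  H_2: rank ker ∂_2 − rank ∂_3 = (12 − 12) − 0 = 0, and there is no ∂_3, so H_2 ≅ 0.

(K is a triangulation of the disjoint union of the circle S^1 and the real projective plane RP^2.)

Hence the Betti numbers are b_0 = 2, b_1 = 1, b_2 = 0.

b_0 = 2, b_1 = 1, b_2 = 0.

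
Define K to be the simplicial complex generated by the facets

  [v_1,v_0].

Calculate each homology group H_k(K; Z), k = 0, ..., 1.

H_0 = Z,  H_1 = 0.

Order the vertices as v_0 < v_1. Listing each simplex with vertices in this order, K has dimension 1 with simplices:

  0-simplices (2): [v_0], [v_1]
  1-simplices (1): [v_0,v_1]

so the chain groups are C_0 ≅ Z^2, C_1 ≅ Z^1.

Boundary ∂_1: C_1 → C_0 is given by ∂[p,q] = [q] − [p]. For instance
  ∂[v_0,v_1] = [v_1] − [v_0].
The 2×1 boundary matrix has rank 1 and Smith normal form diag(1).

Now H_k = ker ∂_k / im ∂_{k+1}, so:

  H_0: rank C_0 − rank ∂_1 = 2 − 1 = 1, and the invariant factors of ∂_1 are all 1, so H_0 = Z.
  H_1: rank ker ∂_1 − rank ∂_2 = (1 − 1) − 0 = 0, and there is no ∂_2, so H_1 = 0.

(K is a triangulation of the 1-simplex.)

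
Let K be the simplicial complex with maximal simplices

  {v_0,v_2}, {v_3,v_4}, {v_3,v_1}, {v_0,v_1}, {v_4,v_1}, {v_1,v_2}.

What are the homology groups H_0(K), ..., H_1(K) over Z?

We work with the vertex ordering v_0 < v_1 < v_2 < v_3 < v_4. The simplices of K, each written with vertices in increasing order, are:

  0-simplices (5): [v_0], [v_1], [v_2], [v_3], [v_4]
  1-simplices (6): [v_0,v_1], [v_0,v_2], [v_1,v_2], [v_1,v_3], [v_1,v_4], [v_3,v_4]

so the chain groups are C_0 ≅ Z^5, C_1 ≅ Z^6.

Boundary ∂_1: C_1 → C_0 is given by ∂[p,q] = [q] − [p]. For instance
  ∂[v_0,v_1] = [v_1] − [v_0].
As a 5×6 matrix over Z this has rank 4, with invariant factors (1,1,1,1).

Computing H_k = (kernel of ∂_k) / (image of ∂_{k+1}):

  H_0: rank C_0 − rank ∂_1 = 5 − 4 = 1, and the invariant factors of ∂_1 are all 1, so H_0 = Z.
  H_1: rank ker ∂_1 − rank ∂_2 = (6 − 4) − 0 = 2, and there is no ∂_2, so H_1 = Z^2.

(K is a triangulation of a wedge of 2 circles.)

H_0 = Z,  H_1 = Z^2.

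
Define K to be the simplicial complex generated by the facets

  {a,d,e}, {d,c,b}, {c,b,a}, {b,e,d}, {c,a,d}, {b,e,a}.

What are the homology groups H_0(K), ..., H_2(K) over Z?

Fix the vertex order a < b < c < d < e and write every simplex with vertices in increasing order. Then dim K = 2 and the simplices of K are:

  0-simplices (5): a, b, c, d, e
  1-simplices (9): ab, ac, ad, ae, bc, bd, be, cd, de
  2-simplices (6): abc, abe, acd, ade, bcd, bde

so the chain groups are C_0 ≅ Z^5, C_1 ≅ Z^9, C_2 ≅ Z^6.

∂_1: C_1 → C_0 sends each edge [p,q] (with p < q) to q − p.
As a 5×9 matrix over Z this has rank 4, with invariant factors (1,1,1,1).

Boundary ∂_2: C_2 → C_1 maps a triangle to the signed sum of its edges. For instance
  ∂bde = de − be + bd,
  ∂acd = cd − ad + ac.
As a 9×6 matrix over Z this has rank 5, with invariant factors (1,1,1,1,1).

Now H_k = ker ∂_k / im ∂_{k+1}, so:

  H_0: rank C_0 − rank ∂_1 = 5 − 4 = 1, and the invariant factors of ∂_1 are all 1, so H_0 = Z.
  H_1: rank ker ∂_1 − rank ∂_2 = (9 − 4) − 5 = 0, and the invariant factors of ∂_2 are all 1, so H_1 = 0.
  H_2: rank ker ∂_2 − rank ∂_3 = (6 − 5) − 0 = 1, and there is no ∂_3, so H_2 = Z.

As a check, the Euler characteristic is 5 − 9 + 6 = 2, which agrees with 1 − 0 + 1 = 2.
(K is a triangulation of the 2-sphere S^2.)

H_0 ≅ Z,  H_1 = 0,  H_2 ≅ Z.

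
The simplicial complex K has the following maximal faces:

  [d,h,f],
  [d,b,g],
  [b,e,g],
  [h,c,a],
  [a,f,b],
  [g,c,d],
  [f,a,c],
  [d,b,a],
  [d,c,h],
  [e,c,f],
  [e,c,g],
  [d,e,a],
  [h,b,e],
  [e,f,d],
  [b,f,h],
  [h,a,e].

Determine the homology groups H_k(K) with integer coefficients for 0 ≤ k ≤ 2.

Order the vertices as a < b < c < d < e < f < g < h. Listing each simplex with vertices in this order, K has dimension 2 with simplices:

  0-simplices (8): a, b, c, d, e, f, g, h
  1-simplices (24): ab, ac, ad, ae, af, ah, bd, be, bf, bg, bh, cd, ce, cf, cg, ch, de, df, dg, dh, ef, eg, eh, fh
  2-simplices (16): abd, abf, acf, ach, ade, aeh, bdg, beg, beh, bfh, cdg, cdh, cef, ceg, def, dfh

giving chain groups C_0 ≅ Z^8, C_1 ≅ Z^24, C_2 ≅ Z^16.

∂_1: C_1 → C_0 maps an edge to its endpoints' difference, ∂[p,q] = q − p. For instance
  ∂cd = d − c.
The resulting 8×24 matrix has rank 7, and its Smith normal form has invariant factors (1,1,1,1,1,1,1).

∂_2: C_2 → C_1 maps a triangle to the signed sum of its edges. For instance
  ∂def = ef − df + de,
  ∂ceg = eg − cg + ce.
The 24×16 boundary matrix has rank 15 and Smith normal form diag(1,1,1,1,1,1,1,1,1,1,1,1,1,1,1).

Computing H_k = (kernel of ∂_k) / (image of ∂_{k+1}):

  H_0: rank C_0 − rank ∂_1 = 8 − 7 = 1, and the invariant factors of ∂_1 are all 1, so H_0 ≅ Z.
  H_1: rank ker ∂_1 − rank ∂_2 = (24 − 7) − 15 = 2, and the invariant factors of ∂_2 are all 1, so H_1 ≅ Z^2.
  H_2: rank ker ∂_2 − rank ∂_3 = (16 − 15) − 0 = 1, and there is no ∂_3, so H_2 ≅ Z.

As a check, the Euler characteristic is 8 − 24 + 16 = 0, which agrees with 1 − 2 + 1 = 0.

H_0 ≅ Z,  H_1 ≅ Z^2,  H_2 ≅ Z.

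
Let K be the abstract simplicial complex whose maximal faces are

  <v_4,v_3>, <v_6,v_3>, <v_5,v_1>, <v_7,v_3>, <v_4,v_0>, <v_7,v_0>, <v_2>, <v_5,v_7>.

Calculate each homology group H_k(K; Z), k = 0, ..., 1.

K has 8 vertices, 7 edges.
rank ∂_0 = 0, rank ∂_1 = 6 ⇒ b_0 = 8 − 0 − 6 = 2; all invariant factors of ∂_1 are 1 so no torsion. So H_0 = Z^2.
rank ∂_1 = 6, rank ∂_2 = 0 ⇒ b_1 = 7 − 6 − 0 = 1. So H_1 = Z.

H_0 = Z^2,  H_1 = Z.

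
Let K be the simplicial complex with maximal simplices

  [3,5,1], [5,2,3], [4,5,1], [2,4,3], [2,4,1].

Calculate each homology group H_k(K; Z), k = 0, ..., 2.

H_0 ≅ Z,  H_1 ≅ Z,  H_2 = 0.

Fix the vertex order 1 < 2 < 3 < 4 < 5 and write every simplex with vertices in increasing order. Then dim K = 2 and the simplices of K are:

  0-simplices (5): [1], [2], [3], [4], [5]
  1-simplices (10): [1,2], [1,3], [1,4], [1,5], [2,3], [2,4], [2,5], [3,4], [3,5], [4,5]
  2-simplices (5): [1,2,4], [1,3,5], [1,4,5], [2,3,4], [2,3,5]

giving chain groups C_0 ≅ Z^5, C_1 ≅ Z^10, C_2 ≅ Z^5.

Boundary ∂_1: C_1 → C_0 is given by ∂[p,q] = [q] − [p].
This gives a 5×10 integer matrix of rank 4; reducing to Smith normal form yields diagonal entries (1,1,1,1).

The boundary map ∂_2: C_2 → C_1 acts by ∂[p,q,r] = [q,r] − [p,r] + [p,q]. For instance
  ∂[1,2,4] = [2,4] − [1,4] + [1,2],
  ∂[1,4,5] = [4,5] − [1,5] + [1,4].
The resulting 10×5 matrix has rank 5, and its Smith normal form has invariant factors (1,1,1,1,1).

Now H_k = ker ∂_k / im ∂_{k+1}, so:

  H_0: rank C_0 − rank ∂_1 = 5 − 4 = 1, and the invariant factors of ∂_1 are all 1, so H_0 = Z.
  H_1: rank ker ∂_1 − rank ∂_2 = (10 − 4) − 5 = 1, and the invariant factors of ∂_2 are all 1, so H_1 = Z.
  H_2: rank ker ∂_2 − rank ∂_3 = (5 − 5) − 0 = 0, and there is no ∂_3, so H_2 = 0.

As a check, the Euler characteristic is 5 − 10 + 5 = 0, which agrees with 1 − 1 + 0 = 0.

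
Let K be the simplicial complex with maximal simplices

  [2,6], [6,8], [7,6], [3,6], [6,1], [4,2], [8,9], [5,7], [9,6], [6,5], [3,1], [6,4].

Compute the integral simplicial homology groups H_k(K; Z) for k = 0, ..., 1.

H_0 = Z,  H_1 = Z^4.

Take the total order 1 < 2 < 3 < 4 < 5 < 6 < 7 < 8 < 9 on the vertex set. Then K (dimension 1) consists of the simplices:

  0-simplices (9): [1], [2], [3], [4], [5], [6], [7], [8], [9]
  1-simplices (12): [1,3], [1,6], [2,4], [2,6], [3,6], [4,6], [5,6], [5,7], [6,7], [6,8], [6,9], [8,9]

giving chain groups C_0 ≅ Z^9, C_1 ≅ Z^12.

Boundary ∂_1: C_1 → C_0 is given by ∂[p,q] = [q] − [p]. For instance
  ∂[6,9] = [9] − [6].
The 9×12 boundary matrix has rank 8 and Smith normal form diag(1,1,1,1,1,1,1,1).

Reading off H_k = ker ∂_k / im ∂_{k+1}:

  H_0: rank C_0 − rank ∂_1 = 9 − 8 = 1, and the invariant factors of ∂_1 are all 1, so H_0 = Z.
  H_1: rank ker ∂_1 − rank ∂_2 = (12 − 8) − 0 = 4, and there is no ∂_2, so H_1 = Z^4.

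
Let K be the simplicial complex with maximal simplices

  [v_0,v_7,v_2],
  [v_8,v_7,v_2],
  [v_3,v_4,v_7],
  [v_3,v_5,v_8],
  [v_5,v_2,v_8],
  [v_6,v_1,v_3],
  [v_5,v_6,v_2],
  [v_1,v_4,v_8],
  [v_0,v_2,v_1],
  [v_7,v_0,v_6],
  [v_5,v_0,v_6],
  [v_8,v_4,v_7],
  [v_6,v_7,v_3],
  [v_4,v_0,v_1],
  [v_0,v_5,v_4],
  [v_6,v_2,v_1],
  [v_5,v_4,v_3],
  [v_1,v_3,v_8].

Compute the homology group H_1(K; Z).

K has 9 vertices, 27 edges, 18 triangles.
rank ∂_1 = 8, rank ∂_2 = 18 ⇒ b_1 = 27 − 8 − 18 = 1; ∂_2 has invariant factor(s) [2] giving torsion. So H_1 ≅ Z ⊕ Z/2.

H_1 = Z ⊕ Z/2.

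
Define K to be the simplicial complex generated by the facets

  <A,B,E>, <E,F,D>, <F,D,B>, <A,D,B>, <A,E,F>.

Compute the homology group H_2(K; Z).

H_2 ≅ 0.

Take the total order A < B < D < E < F on the vertex set. Then K (dimension 2) consists of the simplices:

  0-simplices (5): A, B, D, E, F
  1-simplices (10): AB, AD, AE, AF, BD, BE, BF, DE, DF, EF
  2-simplices (5): ABD, ABE, AEF, BDF, DEF

so the chain groups are C_0 ≅ Z^5, C_1 ≅ Z^10, C_2 ≅ Z^5.

Boundary ∂_1: C_1 → C_0 is given by ∂[p,q] = [q] − [p]. For instance
  ∂AF = F − A.
As a 5×10 matrix over Z this has rank 4, with invariant factors (1,1,1,1).

Boundary ∂_2: C_2 → C_1 maps a triangle to the signed sum of its edges. For instance
  ∂ABD = BD − AD + AB,
  ∂DEF = EF − DF + DE.
The 10×5 boundary matrix has rank 5 and Smith normal form diag(1,1,1,1,1).

Reading off H_k = ker ∂_k / im ∂_{k+1}:

  H_2: rank ker ∂_2 − rank ∂_3 = (5 − 5) − 0 = 0, and there is no ∂_3, so H_2 = 0.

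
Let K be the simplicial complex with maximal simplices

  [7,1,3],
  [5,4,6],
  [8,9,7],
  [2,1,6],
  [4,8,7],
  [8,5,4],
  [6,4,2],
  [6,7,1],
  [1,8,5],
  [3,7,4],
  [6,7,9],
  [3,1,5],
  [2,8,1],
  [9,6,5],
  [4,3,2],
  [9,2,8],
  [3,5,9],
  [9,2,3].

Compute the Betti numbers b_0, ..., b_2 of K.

Order the vertices as 1 < 2 < 3 < 4 < 5 < 6 < 7 < 8 < 9. Listing each simplex with vertices in this order, K has dimension 2 with simplices:

  0-simplices (9): [1], [2], [3], [4], [5], [6], [7], [8], [9]
  1-simplices (27): (27 of them)
  2-simplices (18): [1,2,6], [1,2,8], [1,3,5], [1,3,7], [1,5,8], [1,6,7], [2,3,4], [2,3,9], [2,4,6], [2,8,9], [3,4,7], [3,5,9], [4,5,6], [4,5,8], [4,7,8], [5,6,9], [6,7,9], [7,8,9]

Hence C_0 ≅ Z^9, C_1 ≅ Z^27, C_2 ≅ Z^18.

Boundary ∂_1: C_1 → C_0 maps an edge to its endpoints' difference, ∂[p,q] = q − p.
The resulting 9×27 matrix has rank 8, and its Smith normal form has invariant factors (1,1,1,1,1,1,1,1).

∂_2: C_2 → C_1 sends each 2-simplex [p,q,r] to [q,r] − [p,r] + [p,q]. For instance
  ∂[1,2,6] = [2,6] − [1,6] + [1,2],
  ∂[1,3,5] = [3,5] − [1,5] + [1,3].
This gives a 27×18 integer matrix of rank 17; reducing to Smith normal form yields diagonal entries (1,1,1,1,1,1,1,1,1,1,1,1,1,1,1,1,1).

From H_k ≅ ker(∂_k) / im(∂_{k+1}) we obtain:

  H_0: rank C_0 − rank ∂_1 = 9 − 8 = 1, and the invariant factors of ∂_1 are all 1, so H_0 = Z.
  H_1: rank ker ∂_1 − rank ∂_2 = (27 − 8) − 17 = 2, and the invariant factors of ∂_2 are all 1, so H_1 = Z^2.
  H_2: rank ker ∂_2 − rank ∂_3 = (18 − 17) − 0 = 1, and there is no ∂_3, so H_2 = Z.

Hence the Betti numbers are b_0 = 1, b_1 = 2, b_2 = 1.

b_0 = 1, b_1 = 2, b_2 = 1.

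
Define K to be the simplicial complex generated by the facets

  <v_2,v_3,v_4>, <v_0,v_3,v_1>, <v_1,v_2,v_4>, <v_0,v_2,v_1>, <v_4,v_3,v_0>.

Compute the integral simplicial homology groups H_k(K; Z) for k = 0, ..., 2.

We work with the vertex ordering v_0 < v_1 < v_2 < v_3 < v_4. The simplices of K, each written with vertices in increasing order, are:

  0-simplices (5): [v_0], [v_1], [v_2], [v_3], [v_4]
  1-simplices (10): [v_0,v_1], [v_0,v_2], [v_0,v_3], [v_0,v_4], [v_1,v_2], [v_1,v_3], [v_1,v_4], [v_2,v_3], [v_2,v_4], [v_3,v_4]
  2-simplices (5): [v_0,v_1,v_2], [v_0,v_1,v_3], [v_0,v_3,v_4], [v_1,v_2,v_4], [v_2,v_3,v_4]

giving chain groups C_0 ≅ Z^5, C_1 ≅ Z^10, C_2 ≅ Z^5.

Boundary ∂_1: C_1 → C_0 maps an edge to its endpoints' difference, ∂[p,q] = q − p. For instance
  ∂[v_0,v_1] = [v_1] − [v_0].
This gives a 5×10 integer matrix of rank 4; reducing to Smith normal form yields diagonal entries (1,1,1,1).

Boundary ∂_2: C_2 → C_1 acts by ∂[p,q,r] = [q,r] − [p,r] + [p,q]. For instance
  ∂[v_0,v_3,v_4] = [v_3,v_4] − [v_0,v_4] + [v_0,v_3],
  ∂[v_2,v_3,v_4] = [v_3,v_4] − [v_2,v_4] + [v_2,v_3].
As a 10×5 matrix over Z this has rank 5, with invariant factors (1,1,1,1,1).

Reading off H_k = ker ∂_k / im ∂_{k+1}:

  H_0: rank C_0 − rank ∂_1 = 5 − 4 = 1, and the invariant factors of ∂_1 are all 1, so H_0 ≅ Z.
  H_1: rank ker ∂_1 − rank ∂_2 = (10 − 4) − 5 = 1, and the invariant factors of ∂_2 are all 1, so H_1 ≅ Z.
  H_2: rank ker ∂_2 − rank ∂_3 = (5 − 5) − 0 = 0, and there is no ∂_3, so H_2 ≅ 0.

H_0 = Z,  H_1 = Z,  H_2 = 0.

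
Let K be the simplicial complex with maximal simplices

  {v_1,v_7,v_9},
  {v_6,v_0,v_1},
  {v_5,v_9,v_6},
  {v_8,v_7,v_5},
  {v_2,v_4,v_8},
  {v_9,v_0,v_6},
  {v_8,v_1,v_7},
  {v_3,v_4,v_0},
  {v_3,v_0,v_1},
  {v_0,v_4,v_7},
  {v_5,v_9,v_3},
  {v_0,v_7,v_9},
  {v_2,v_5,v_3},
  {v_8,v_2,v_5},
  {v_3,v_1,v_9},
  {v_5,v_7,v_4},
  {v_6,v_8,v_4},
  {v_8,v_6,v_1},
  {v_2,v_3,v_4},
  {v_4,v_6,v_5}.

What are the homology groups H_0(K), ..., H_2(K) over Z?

H_0 = Z,  H_1 = Z ⊕ Z/2,  H_2 = 0.

We work with the vertex ordering v_0 < v_1 < v_2 < v_3 < v_4 < v_5 < v_6 < v_7 < v_8 < v_9. The simplices of K, each written with vertices in increasing order, are:

  0-simplices (10): [v_0], [v_1], [v_2], [v_3], [v_4], [v_5], [v_6], [v_7], [v_8], [v_9]
  1-simplices (30): (30 of them)
  2-simplices (20): (20 of them)

Hence C_0 ≅ Z^10, C_1 ≅ Z^30, C_2 ≅ Z^20.

Boundary ∂_1: C_1 → C_0 is given by ∂[p,q] = [q] − [p].
The resulting 10×30 matrix has rank 9, and its Smith normal form has invariant factors (1,1,1,1,1,1,1,1,1).

The boundary map ∂_2: C_2 → C_1 acts by ∂[p,q,r] = [q,r] − [p,r] + [p,q]. For instance
  ∂[v_4,v_5,v_6] = [v_5,v_6] − [v_4,v_6] + [v_4,v_5],
  ∂[v_0,v_7,v_9] = [v_7,v_9] − [v_0,v_9] + [v_0,v_7].
The 30×20 boundary matrix has rank 20 and Smith normal form diag(1,1,1,1,1,1,1,1,1,1,1,1,1,1,1,1,1,1,1,2).

From H_k ≅ ker(∂_k) / im(∂_{k+1}) we obtain:

  H_0: rank C_0 − rank ∂_1 = 10 − 9 = 1, and the invariant factors of ∂_1 are all 1, so H_0 ≅ Z.
  H_1: rank ker ∂_1 − rank ∂_2 = (30 − 9) − 20 = 1, and ∂_2 has invariant factor 2 > 1, so H_1 ≅ Z ⊕ Z/2.
  H_2: rank ker ∂_2 − rank ∂_3 = (20 − 20) − 0 = 0, and there is no ∂_3, so H_2 ≅ 0.

As a check, the Euler characteristic is 10 − 30 + 20 = 0, which agrees with 1 − 1 + 0 = 0.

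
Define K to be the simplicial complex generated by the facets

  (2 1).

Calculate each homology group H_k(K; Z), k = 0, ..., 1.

H_0 ≅ Z,  H_1 = 0.

Take the total order 1 < 2 on the vertex set. Then K (dimension 1) consists of the simplices:

  0-simplices (2): [1], [2]
  1-simplices (1): [1,2]

Hence C_0 ≅ Z^2, C_1 ≅ Z^1.

Boundary ∂_1: C_1 → C_0 sends each edge [p,q] (with p < q) to q − p. For instance
  ∂[1,2] = [2] − [1].
The 2×1 boundary matrix has rank 1 and Smith normal form diag(1).

From H_k ≅ ker(∂_k) / im(∂_{k+1}) we obtain:

  H_0: rank C_0 − rank ∂_1 = 2 − 1 = 1, and the invariant factors of ∂_1 are all 1, so H_0 = Z.
  H_1: rank ker ∂_1 − rank ∂_2 = (1 − 1) − 0 = 0, and there is no ∂_2, so H_1 = 0.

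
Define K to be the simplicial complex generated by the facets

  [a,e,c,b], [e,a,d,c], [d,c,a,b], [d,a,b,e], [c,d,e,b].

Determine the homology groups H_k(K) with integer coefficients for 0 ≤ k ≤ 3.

H_0 ≅ Z,  H_1 = 0,  H_2 = 0,  H_3 ≅ Z.

We work with the vertex ordering a < b < c < d < e. The simplices of K, each written with vertices in increasing order, are:

  0-simplices (5): a, b, c, d, e
  1-simplices (10): ab, ac, ad, ae, bc, bd, be, cd, ce, de
  2-simplices (10): abc, abd, abe, acd, ace, ade, bcd, bce, bde, cde
  3-simplices (5): abcd, abce, abde, acde, bcde

so the chain groups are C_0 ≅ Z^5, C_1 ≅ Z^10, C_2 ≅ Z^10, C_3 ≅ Z^5.

Boundary ∂_1: C_1 → C_0 is given by ∂[p,q] = [q] − [p]. For instance
  ∂ac = c − a.
This gives a 5×10 integer matrix of rank 4; reducing to Smith normal form yields diagonal entries (1,1,1,1).

Boundary ∂_2: C_2 → C_1 maps a triangle to the signed sum of its edges. For instance
  ∂bde = de − be + bd,
  ∂abc = bc − ac + ab.
The 10×10 boundary matrix has rank 6 and Smith normal form diag(1,1,1,1,1,1).

∂_3: C_3 → C_2 sends each 3-simplex σ to the alternating sum Σ_i (−1)^i (σ with its i-th vertex removed). For instance
  ∂abde = bde − ade + abe − abd,
  ∂bcde = cde − bde + bce − bcd.
The 10×5 boundary matrix has rank 4 and Smith normal form diag(1,1,1,1).

Reading off H_k = ker ∂_k / im ∂_{k+1}:

  H_0: rank C_0 − rank ∂_1 = 5 − 4 = 1, and the invariant factors of ∂_1 are all 1, so H_0 ≅ Z.
  H_1: rank ker ∂_1 − rank ∂_2 = (10 − 4) − 6 = 0, and the invariant factors of ∂_2 are all 1, so H_1 ≅ 0.
  H_2: rank ker ∂_2 − rank ∂_3 = (10 − 6) − 4 = 0, and the invariant factors of ∂_3 are all 1, so H_2 ≅ 0.
  H_3: rank ker ∂_3 − rank ∂_4 = (5 − 4) − 0 = 1, and there is no ∂_4, so H_3 ≅ Z.

As a check, the Euler characteristic is 5 − 10 + 10 − 5 = 0, which agrees with 1 − 0 + 0 − 1 = 0.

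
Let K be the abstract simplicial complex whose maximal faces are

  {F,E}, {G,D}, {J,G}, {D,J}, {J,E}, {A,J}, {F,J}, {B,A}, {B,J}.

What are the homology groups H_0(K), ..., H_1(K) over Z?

Fix the vertex order A < B < D < E < F < G < J and write every simplex with vertices in increasing order. Then dim K = 1 and the simplices of K are:

  0-simplices (7): A, B, D, E, F, G, J
  1-simplices (9): AB, AJ, BJ, DG, DJ, EF, EJ, FJ, GJ

Hence C_0 ≅ Z^7, C_1 ≅ Z^9.

The boundary map ∂_1: C_1 → C_0 is given by ∂[p,q] = [q] − [p]. For instance
  ∂FJ = J − F.
The resulting 7×9 matrix has rank 6, and its Smith normal form has invariant factors (1,1,1,1,1,1).

Now H_k = ker ∂_k / im ∂_{k+1}, so:

  H_0: rank C_0 − rank ∂_1 = 7 − 6 = 1, and the invariant factors of ∂_1 are all 1, so H_0 ≅ Z.
  H_1: rank ker ∂_1 − rank ∂_2 = (9 − 6) − 0 = 3, and there is no ∂_2, so H_1 ≅ Z^3.

H_0 ≅ Z,  H_1 ≅ Z^3.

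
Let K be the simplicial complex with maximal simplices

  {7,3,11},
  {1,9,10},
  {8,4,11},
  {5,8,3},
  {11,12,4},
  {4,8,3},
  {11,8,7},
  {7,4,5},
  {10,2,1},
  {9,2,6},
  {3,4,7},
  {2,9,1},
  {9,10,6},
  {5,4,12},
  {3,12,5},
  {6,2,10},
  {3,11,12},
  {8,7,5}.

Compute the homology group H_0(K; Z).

H_0 ≅ Z^2.

Fix the vertex order 1 < 2 < 3 < 4 < 5 < 6 < 7 < 8 < 9 < 10 < 11 < 12 and write every simplex with vertices in increasing order. Then dim K = 2 and the simplices of K are:

  0-simplices (12): [1], [2], [3], [4], [5], [6], [7], [8], [9], [10], [11], [12]
  1-simplices (27): (27 of them)
  2-simplices (18): (18 of them)

Hence C_0 ≅ Z^12, C_1 ≅ Z^27, C_2 ≅ Z^18.

∂_1: C_1 → C_0 maps an edge to its endpoints' difference, ∂[p,q] = q − p. For instance
  ∂[1,2] = [2] − [1].
As a 12×27 matrix over Z this has rank 10, with invariant factors (1,1,1,1,1,1,1,1,1,1).

∂_2: C_2 → C_1 acts by ∂[p,q,r] = [q,r] − [p,r] + [p,q]. For instance
  ∂[5,7,8] = [7,8] − [5,8] + [5,7],
  ∂[3,4,8] = [4,8] − [3,8] + [3,4].
This gives a 27×18 integer matrix of rank 17; reducing to Smith normal form yields diagonal entries (1,1,1,1,1,1,1,1,1,1,1,1,1,1,1,1,2).

Computing H_k = (kernel of ∂_k) / (image of ∂_{k+1}):

  H_0: rank C_0 − rank ∂_1 = 12 − 10 = 2, and the invariant factors of ∂_1 are all 1, so H_0 ≅ Z^2.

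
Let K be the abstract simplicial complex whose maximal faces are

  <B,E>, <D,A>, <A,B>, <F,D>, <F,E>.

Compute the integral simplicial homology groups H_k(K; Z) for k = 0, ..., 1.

H_0 ≅ Z,  H_1 ≅ Z.

Fix the vertex order A < B < D < E < F and write every simplex with vertices in increasing order. Then dim K = 1 and the simplices of K are:

  0-simplices (5): A, B, D, E, F
  1-simplices (5): AB, AD, BE, DF, EF

Hence C_0 ≅ Z^5, C_1 ≅ Z^5.

∂_1: C_1 → C_0 sends each edge [p,q] (with p < q) to q − p.
The resulting 5×5 matrix has rank 4, and its Smith normal form has invariant factors (1,1,1,1).

Reading off H_k = ker ∂_k / im ∂_{k+1}:

  H_0: rank C_0 − rank ∂_1 = 5 − 4 = 1, and the invariant factors of ∂_1 are all 1, so H_0 = Z.
  H_1: rank ker ∂_1 − rank ∂_2 = (5 − 4) − 0 = 1, and there is no ∂_2, so H_1 = Z.

(K is a triangulation of the circle S^1.)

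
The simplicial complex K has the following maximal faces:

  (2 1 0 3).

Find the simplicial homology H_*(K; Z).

H_0 ≅ Z,  H_1 = 0,  H_2 = 0,  H_3 = 0.

We work with the vertex ordering 0 < 1 < 2 < 3. The simplices of K, each written with vertices in increasing order, are:

  0-simplices (4): [0], [1], [2], [3]
  1-simplices (6): [0,1], [0,2], [0,3], [1,2], [1,3], [2,3]
  2-simplices (4): [0,1,2], [0,1,3], [0,2,3], [1,2,3]
  3-simplices (1): [0,1,2,3]

giving chain groups C_0 ≅ Z^4, C_1 ≅ Z^6, C_2 ≅ Z^4, C_3 ≅ Z^1.

The boundary map ∂_1: C_1 → C_0 maps an edge to its endpoints' difference, ∂[p,q] = q − p. For instance
  ∂[2,3] = [3] − [2].
This gives a 4×6 integer matrix of rank 3; reducing to Smith normal form yields diagonal entries (1,1,1).

Boundary ∂_2: C_2 → C_1 sends each 2-simplex [p,q,r] to [q,r] − [p,r] + [p,q]. For instance
  ∂[1,2,3] = [2,3] − [1,3] + [1,2],
  ∂[0,1,3] = [1,3] − [0,3] + [0,1].
The 6×4 boundary matrix has rank 3 and Smith normal form diag(1,1,1).

The boundary map ∂_3: C_3 → C_2 sends each 3-simplex σ to the alternating sum Σ_i (−1)^i (σ with its i-th vertex removed). For instance
  ∂[0,1,2,3] = [1,2,3] − [0,2,3] + [0,1,3] − [0,1,2].
The 4×1 boundary matrix has rank 1 and Smith normal form diag(1).

Computing H_k = (kernel of ∂_k) / (image of ∂_{k+1}):

  H_0: rank C_0 − rank ∂_1 = 4 − 3 = 1, and the invariant factors of ∂_1 are all 1, so H_0 ≅ Z.
  H_1: rank ker ∂_1 − rank ∂_2 = (6 − 3) − 3 = 0, and the invariant factors of ∂_2 are all 1, so H_1 ≅ 0.
  H_2: rank ker ∂_2 − rank ∂_3 = (4 − 3) − 1 = 0, and the invariant factors of ∂_3 are all 1, so H_2 ≅ 0.
  H_3: rank ker ∂_3 − rank ∂_4 = (1 − 1) − 0 = 0, and there is no ∂_4, so H_3 ≅ 0.

As a check, the Euler characteristic is 4 − 6 + 4 − 1 = 1, which agrees with 1 − 0 + 0 − 0 = 1.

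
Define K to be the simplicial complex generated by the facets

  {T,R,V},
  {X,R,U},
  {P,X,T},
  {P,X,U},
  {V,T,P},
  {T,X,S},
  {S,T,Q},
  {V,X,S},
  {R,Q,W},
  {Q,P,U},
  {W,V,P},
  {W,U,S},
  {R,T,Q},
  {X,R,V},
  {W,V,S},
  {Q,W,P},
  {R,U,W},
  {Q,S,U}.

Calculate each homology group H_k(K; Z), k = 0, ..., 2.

H_0 ≅ Z,  H_1 ≅ Z ⊕ Z/2Z,  H_2 = 0.

Fix the vertex order P < Q < R < S < T < U < V < W < X and write every simplex with vertices in increasing order. Then dim K = 2 and the simplices of K are:

  0-simplices (9): P, Q, R, S, T, U, V, W, X
  1-simplices (27): PQ, PT, PU, PV, PW, PX, QR, QS, QT, QU, QW, RT, RU, RV, RW, RX, ST, SU, SV, SW, SX, TV, TX, UW, UX, VW, VX
  2-simplices (18): PQU, PQW, PTV, PTX, PUX, PVW, QRT, QRW, QST, QSU, RTV, RUW, RUX, RVX, STX, SUW, SVW, SVX

so the chain groups are C_0 ≅ Z^9, C_1 ≅ Z^27, C_2 ≅ Z^18.

Boundary ∂_1: C_1 → C_0 maps an edge to its endpoints' difference, ∂[p,q] = q − p. For instance
  ∂QU = U − Q.
As a 9×27 matrix over Z this has rank 8, with invariant factors (1,1,1,1,1,1,1,1).

The boundary map ∂_2: C_2 → C_1 sends each 2-simplex [p,q,r] to [q,r] − [p,r] + [p,q]. For instance
  ∂QST = ST − QT + QS,
  ∂SUW = UW − SW + SU.
The 27×18 boundary matrix has rank 18 and Smith normal form diag(1,1,1,1,1,1,1,1,1,1,1,1,1,1,1,1,1,2).

Now H_k = ker ∂_k / im ∂_{k+1}, so:

  H_0: rank C_0 − rank ∂_1 = 9 − 8 = 1, and the invariant factors of ∂_1 are all 1, so H_0 ≅ Z.
  H_1: rank ker ∂_1 − rank ∂_2 = (27 − 8) − 18 = 1, and ∂_2 has invariant factor 2 > 1, so H_1 ≅ Z ⊕ Z/2Z.
  H_2: rank ker ∂_2 − rank ∂_3 = (18 − 18) − 0 = 0, and there is no ∂_3, so H_2 ≅ 0.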